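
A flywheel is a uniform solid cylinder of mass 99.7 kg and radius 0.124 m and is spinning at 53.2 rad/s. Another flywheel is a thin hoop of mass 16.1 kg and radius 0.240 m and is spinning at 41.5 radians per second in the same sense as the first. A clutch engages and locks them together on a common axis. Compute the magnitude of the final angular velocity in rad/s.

|ω_f| ≈ 46.8 rad/s

No external torque acts about the common axis, so total angular momentum is conserved.
Moments of inertia: I_A = ½(99.7)(0.124)² = 0.7665 kg·m²; I_B = (16.1)(0.240)² = 0.9274 kg·m².
Taking A's sense as positive: L = (0.7665)(53.2) + (0.9274)(41.5) = 79.26 kg·m²·rad/s.
Combined I = 0.7665 + 0.9274 = 1.694 kg·m².
ω_f = L / I = 79.26 / 1.694 = 46.79 rad/s.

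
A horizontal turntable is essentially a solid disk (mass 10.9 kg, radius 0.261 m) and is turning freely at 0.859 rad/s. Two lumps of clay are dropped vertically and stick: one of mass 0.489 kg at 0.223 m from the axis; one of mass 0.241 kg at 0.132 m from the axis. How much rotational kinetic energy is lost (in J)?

The added mass arrives with no angular momentum about the axis, and any external torque about the axis is negligible, so the system's angular momentum is conserved.
I_p = ½(10.9)(0.261)² = 0.3713 kg·m².
Added inertia Σmr² = (0.489)(0.223)² + (0.241)(0.132)² = 0.02852 kg·m²; I_f = 0.3713 + 0.02852 = 0.3998 kg·m².
ω_f = I_p ω_i / I_f = (0.3713)(0.859) / 0.3998 = 0.7977 rad/s.
KE_i = ½(0.3713)(0.8590 rad/s)² = 0.1370 J; KE_f = ½(0.3998)(0.7977)² = 0.1272 J.

energy lost ≈ 0.00977 J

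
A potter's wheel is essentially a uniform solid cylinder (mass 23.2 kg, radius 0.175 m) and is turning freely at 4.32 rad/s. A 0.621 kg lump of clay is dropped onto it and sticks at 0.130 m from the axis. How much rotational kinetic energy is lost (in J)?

No external torque acts about the axis; L_before = L_after.
I_p = ½(23.2)(0.175)² = 0.3552 kg·m².
Added inertia Σmr² = (0.621)(0.130)² = 0.01049 kg·m²; I_f = 0.3552 + 0.01049 = 0.3657 kg·m².
ω_f = I_p ω_i / I_f = (0.3552)(4.32) / 0.3657 = 4.196 rad/s.
KE_i = ½(0.3552)(4.320 rad/s)² = 3.315 J; KE_f = ½(0.3657)(4.196)² = 3.220 J.

energy lost ≈ 0.0951 J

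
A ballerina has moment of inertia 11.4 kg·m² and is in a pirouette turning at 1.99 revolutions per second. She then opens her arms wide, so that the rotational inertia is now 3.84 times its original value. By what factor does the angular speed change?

ω₂/ω₁ ≈ 0.260

No external torque acts about the spin axis, so angular momentum is conserved.
I₂ = 3.84 × 11.4 = 43.78 kg·m².
ω₂/ω₁ = I₁/I₂ = 11.40 / 43.78 = 0.2604.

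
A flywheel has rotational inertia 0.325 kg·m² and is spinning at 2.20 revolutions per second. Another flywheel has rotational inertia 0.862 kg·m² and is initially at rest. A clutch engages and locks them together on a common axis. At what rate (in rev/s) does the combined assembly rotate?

No external torque acts about the common axis, so total angular momentum is conserved.
Taking A's sense as positive: L = (0.3250)(2.20) = 0.7150 kg·m²·rev/s.
Combined I = 0.3250 + 0.8620 = 1.187 kg·m².
ω_f = L / I = 0.7150 / 1.187 = 0.6024 rev/s.

|ω_f| ≈ 0.602 rev/s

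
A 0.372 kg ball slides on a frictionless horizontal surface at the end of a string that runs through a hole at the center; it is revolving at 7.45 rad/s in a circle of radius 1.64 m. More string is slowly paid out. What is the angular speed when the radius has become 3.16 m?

ω₂ ≈ 2.01 rad/s

The constraining force is radial, so m r² ω about the center is conserved.
ω₂ = ω₁ (r₁/r₂)² = (7.45)(1.64/3.16)² = 2.007 rad/s.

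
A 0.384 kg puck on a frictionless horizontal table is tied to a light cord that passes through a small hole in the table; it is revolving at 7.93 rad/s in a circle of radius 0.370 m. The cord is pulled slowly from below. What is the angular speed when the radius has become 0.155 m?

ω₂ ≈ 45.2 rad/s

The constraining force is radial, so m r² ω about the center is conserved.
ω₂ = ω₁ (r₁/r₂)² = (7.93)(0.370/0.155)² = 45.19 rad/s.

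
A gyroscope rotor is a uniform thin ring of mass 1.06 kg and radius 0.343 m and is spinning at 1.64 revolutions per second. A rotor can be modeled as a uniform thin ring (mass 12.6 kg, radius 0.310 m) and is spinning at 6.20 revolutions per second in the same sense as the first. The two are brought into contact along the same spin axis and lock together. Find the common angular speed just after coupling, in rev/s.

The coupling torques are internal; angular momentum about the shared axis is conserved.
Moments of inertia: I_A = (1.06)(0.343)² = 0.1247 kg·m²; I_B = (12.6)(0.310)² = 1.211 kg·m².
Taking A's sense as positive: L = (0.1247)(1.64) + (1.211)(6.20) = 7.712 kg·m²·rev/s.
Combined I = 0.1247 + 1.211 = 1.336 kg·m².
ω_f = L / I = 7.712 / 1.336 = 5.774 rev/s.

|ω_f| ≈ 5.77 rev/s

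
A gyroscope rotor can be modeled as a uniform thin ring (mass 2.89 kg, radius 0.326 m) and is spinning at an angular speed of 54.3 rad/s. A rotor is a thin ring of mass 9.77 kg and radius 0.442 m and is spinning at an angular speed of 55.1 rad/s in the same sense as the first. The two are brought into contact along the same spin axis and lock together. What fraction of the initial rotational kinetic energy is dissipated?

fraction ≈ 2.53e-05

No external torque acts about the common axis, so total angular momentum is conserved.
Moments of inertia: I_A = (2.89)(0.326)² = 0.3071 kg·m²; I_B = (9.77)(0.442)² = 1.909 kg·m².
Taking A's sense as positive: L = (0.3071)(54.3) + (1.909)(55.1) = 121.8 kg·m²·rad/s.
Combined I = 0.3071 + 1.909 = 2.216 kg·m².
ω_f = L / I = 121.8 / 2.216 = 54.99 rad/s.
KE_i = ½ΣIω² = 3350 J; KE_f = ½(2.216)(54.99)² = 3350 J.
Fraction dissipated = (KE_i − KE_f)/KE_i = 2.527e-05.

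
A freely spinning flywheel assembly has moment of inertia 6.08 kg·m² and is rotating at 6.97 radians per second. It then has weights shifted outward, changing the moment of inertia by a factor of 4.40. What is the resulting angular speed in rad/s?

ω₂ ≈ 1.58 rad/s

Angular momentum about the spin axis is conserved since the torque about it is zero.
I₂ = 4.40 × 6.08 = 26.75 kg·m².
ω₂ = I₁ω₁ / I₂ = (6.080)(6.97 rad/s) / (26.75) = 1.584 rad/s.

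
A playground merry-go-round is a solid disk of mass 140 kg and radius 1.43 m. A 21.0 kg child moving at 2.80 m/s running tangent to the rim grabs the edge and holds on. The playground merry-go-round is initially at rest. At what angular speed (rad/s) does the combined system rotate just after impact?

|ω_f| ≈ 0.452 rad/s

About the axle the impulsive forces during the collision are internal, so angular momentum about that axis is conserved.
I_p = ½(140)(1.43)² = 143.1 kg·m². Taking the sense of the child's angular momentum as positive, L_{child} = m v R = (21.0)(2.80)(1.43) = 84.08 kg·m²/s.
L_i = 0 + 84.08 = 84.08 kg·m²/s.
After sticking, I_f = I_p + m R² = 143.1 + (21.0)(1.43)² = 186.1 kg·m².
ω_f = L_i / I_f = 84.08 / 186.1 = 0.4519 rad/s.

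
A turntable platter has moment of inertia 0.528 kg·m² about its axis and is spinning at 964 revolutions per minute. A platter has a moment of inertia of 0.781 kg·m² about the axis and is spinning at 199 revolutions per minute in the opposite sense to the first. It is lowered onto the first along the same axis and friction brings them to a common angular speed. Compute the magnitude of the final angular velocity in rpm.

|ω_f| ≈ 270 rpm

No external torque acts about the common axis, so total angular momentum is conserved.
Taking A's sense as positive: L = (0.5280)(964) − (0.7810)(199) = 353.6 kg·m²·rpm.
Combined I = 0.5280 + 0.7810 = 1.309 kg·m².
ω_f = L / I = 353.6 / 1.309 = 270.1 rpm.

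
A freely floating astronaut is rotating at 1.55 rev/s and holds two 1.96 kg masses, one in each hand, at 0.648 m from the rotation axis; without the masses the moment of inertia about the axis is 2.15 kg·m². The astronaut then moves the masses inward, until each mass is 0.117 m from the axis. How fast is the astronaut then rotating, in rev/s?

ω₂ ≈ 2.67 rev/s

Angular momentum about the spin axis is conserved since the torque about it is zero.
I₁ = 2.15 + 2(1.96)(0.648)² = 3.796 kg·m²; I₂ = 2.15 + 2(1.96)(0.117)² = 2.204 kg·m².
ω₂ = I₁ω₁ / I₂ = (3.796)(1.55 rev/s) / (2.204) = 2.670 rev/s.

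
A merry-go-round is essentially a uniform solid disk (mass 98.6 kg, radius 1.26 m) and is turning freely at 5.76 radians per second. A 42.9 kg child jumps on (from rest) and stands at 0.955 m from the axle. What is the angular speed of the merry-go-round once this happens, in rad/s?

ω_f ≈ 3.84 rad/s

The added mass arrives with no angular momentum about the axle, and any external torque about the axle is negligible, so the system's angular momentum is conserved.
I_p = ½(98.6)(1.26)² = 78.27 kg·m².
Added inertia Σmr² = (42.9)(0.955)² = 39.13 kg·m²; I_f = 78.27 + 39.13 = 117.4 kg·m².
ω_f = I_p ω_i / I_f = (78.27)(5.76) / 117.4 = 3.840 rad/s.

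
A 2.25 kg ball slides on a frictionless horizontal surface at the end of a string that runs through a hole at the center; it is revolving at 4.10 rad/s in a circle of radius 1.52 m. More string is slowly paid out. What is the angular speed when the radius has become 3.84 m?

ω₂ ≈ 0.642 rad/s

No torque about the axis ⇒ m r₁² ω₁ = m r₂² ω₂.
ω₂ = ω₁ (r₁/r₂)² = (4.10)(1.52/3.84)² = 0.6424 rad/s.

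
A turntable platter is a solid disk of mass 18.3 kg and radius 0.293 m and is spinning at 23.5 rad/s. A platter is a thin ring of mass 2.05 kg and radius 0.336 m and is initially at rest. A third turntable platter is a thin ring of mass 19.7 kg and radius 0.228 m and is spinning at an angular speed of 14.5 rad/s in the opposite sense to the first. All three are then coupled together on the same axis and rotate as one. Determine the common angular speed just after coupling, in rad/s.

No external torque acts about the common axis, so total angular momentum is conserved.
Moments of inertia: I_A = ½(18.3)(0.293)² = 0.7855 kg·m²; I_B = (2.05)(0.336)² = 0.2314 kg·m²; I_C = (19.7)(0.228)² = 1.024 kg·m².
Taking A's sense as positive: L = (0.7855)(23.5) − (1.024)(14.5) = 3.610 kg·m²·rad/s.
Combined I = 0.7855 + 0.2314 + 1.024 = 2.041 kg·m².
ω_f = L / I = 3.610 / 2.041 = 1.769 rad/s.

|ω_f| ≈ 1.77 rad/s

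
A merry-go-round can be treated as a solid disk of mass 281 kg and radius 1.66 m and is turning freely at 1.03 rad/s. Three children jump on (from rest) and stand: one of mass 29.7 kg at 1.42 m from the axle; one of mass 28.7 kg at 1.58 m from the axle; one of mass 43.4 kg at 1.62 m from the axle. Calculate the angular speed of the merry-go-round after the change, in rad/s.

No external torque acts about the axle; L_before = L_after.
I_p = ½(281)(1.66)² = 387.2 kg·m².
Added inertia Σmr² = (29.7)(1.42)² + (28.7)(1.58)² + (43.4)(1.62)² = 245.4 kg·m²; I_f = 387.2 + 245.4 = 632.6 kg·m².
ω_f = I_p ω_i / I_f = (387.2)(1.03) / 632.6 = 0.6304 rad/s.

ω_f ≈ 0.630 rad/s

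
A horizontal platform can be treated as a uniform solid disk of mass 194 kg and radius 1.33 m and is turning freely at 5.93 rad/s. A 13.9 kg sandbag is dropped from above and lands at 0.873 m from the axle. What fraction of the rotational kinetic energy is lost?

The added mass arrives with no angular momentum about the axle, and any external torque about the axle is negligible, so the system's angular momentum is conserved.
I_p = ½(194)(1.33)² = 171.6 kg·m².
Added inertia Σmr² = (13.9)(0.873)² = 10.59 kg·m²; I_f = 171.6 + 10.59 = 182.2 kg·m².
ω_f = I_p ω_i / I_f = (171.6)(5.93) / 182.2 = 5.585 rad/s.
KE_i = ½(171.6)(5.930 rad/s)² = 3017 J; KE_f = ½(182.2)(5.585)² = 2841 J.
Fraction lost = 0.05815.

fraction ≈ 0.0582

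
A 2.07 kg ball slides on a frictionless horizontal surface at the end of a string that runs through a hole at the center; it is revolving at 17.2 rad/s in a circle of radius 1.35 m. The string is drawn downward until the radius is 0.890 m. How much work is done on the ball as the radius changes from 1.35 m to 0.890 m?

W ≈ 726 J

No torque about the axis ⇒ m r₁² ω₁ = m r₂² ω₂.
ω₂ = ω₁ (r₁/r₂)² = (17.2)(1.35/0.890)² = 39.57 rad/s.
W = ΔKE = ½m(v₂² − v₁²) = 725.9 J.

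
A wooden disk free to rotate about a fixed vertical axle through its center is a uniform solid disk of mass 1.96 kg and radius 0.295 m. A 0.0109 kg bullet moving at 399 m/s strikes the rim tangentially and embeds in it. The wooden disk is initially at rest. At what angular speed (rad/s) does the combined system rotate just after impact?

|ω_f| ≈ 14.9 rad/s

About the axle the impulsive forces during the collision are internal, so angular momentum about that axis is conserved.
I_p = ½(1.96)(0.295)² = 0.08528 kg·m². Taking the sense of the bullet's angular momentum as positive, L_{bullet} = m v R = (0.0109)(399)(0.295) = 1.283 kg·m²/s.
L_i = 0 + 1.283 = 1.283 kg·m²/s.
After sticking, I_f = I_p + m R² = 0.08528 + (0.0109)(0.295)² = 0.08623 kg·m².
ω_f = L_i / I_f = 1.283 / 0.08623 = 14.88 rad/s.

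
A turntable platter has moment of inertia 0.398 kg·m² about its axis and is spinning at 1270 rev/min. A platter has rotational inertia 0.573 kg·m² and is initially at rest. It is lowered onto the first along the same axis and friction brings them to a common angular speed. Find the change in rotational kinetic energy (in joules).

ΔKE ≈ -2080 J

The coupling torques are internal; angular momentum about the shared axis is conserved.
Taking A's sense as positive: L = (0.3980)(1270) = 505.5 kg·m²·rpm.
Combined I = 0.3980 + 0.5730 = 0.9710 kg·m².
ω_f = L / I = 505.5 / 0.9710 = 520.6 rpm.
KE_i = ½ΣIω² = 3520 J; KE_f = ½(0.9710)(54.51)² = 1443 J.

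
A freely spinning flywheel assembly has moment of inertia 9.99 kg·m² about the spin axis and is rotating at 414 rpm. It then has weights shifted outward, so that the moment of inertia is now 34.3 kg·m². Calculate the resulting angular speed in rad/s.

ω₂ ≈ 12.6 rad/s

With no external torque about the axis, L is conserved: I₁ω₁ = I₂ω₂.
ω₂ = I₁ω₁ / I₂ = (9.990)(414 rpm) / (34.30) = 120.6 rpm = 12.63 rad/s.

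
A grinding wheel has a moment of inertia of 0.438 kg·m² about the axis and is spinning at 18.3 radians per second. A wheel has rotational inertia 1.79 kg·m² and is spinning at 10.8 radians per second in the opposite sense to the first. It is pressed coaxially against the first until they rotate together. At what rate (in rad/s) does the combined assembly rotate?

The coupling torques are internal; angular momentum about the shared axis is conserved.
Taking A's sense as positive: L = (0.4380)(18.3) − (1.790)(10.8) = -11.32 kg·m²·rad/s.
Combined I = 0.4380 + 1.790 = 2.228 kg·m².
ω_f = L / I = -11.32 / 2.228 = -5.079 rad/s.

|ω_f| ≈ 5.08 rad/s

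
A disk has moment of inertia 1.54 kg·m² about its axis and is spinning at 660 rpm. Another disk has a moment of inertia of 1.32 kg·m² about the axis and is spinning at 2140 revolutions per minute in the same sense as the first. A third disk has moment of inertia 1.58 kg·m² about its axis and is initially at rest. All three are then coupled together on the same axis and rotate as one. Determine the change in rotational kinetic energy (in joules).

The coupling torques are internal; angular momentum about the shared axis is conserved.
Taking A's sense as positive: L = (1.540)(660) + (1.320)(2140) = 3841 kg·m²·rpm.
Combined I = 1.540 + 1.320 + 1.580 = 4.440 kg·m².
ω_f = L / I = 3841 / 4.440 = 865.1 rpm.
KE_i = ½ΣIω² = 36820 J; KE_f = ½(4.440)(90.60)² = 18220 J.

ΔKE ≈ -18600 J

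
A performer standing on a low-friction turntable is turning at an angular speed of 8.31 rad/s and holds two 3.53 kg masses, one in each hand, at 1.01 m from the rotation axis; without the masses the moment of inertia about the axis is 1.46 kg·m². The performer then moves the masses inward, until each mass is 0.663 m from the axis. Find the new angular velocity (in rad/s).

ω₂ ≈ 15.8 rad/s

No external torque acts about the spin axis, so angular momentum is conserved.
I₁ = 1.46 + 2(3.53)(1.01)² = 8.662 kg·m²; I₂ = 1.46 + 2(3.53)(0.663)² = 4.563 kg·m².
ω₂ = I₁ω₁ / I₂ = (8.662)(8.31 rad/s) / (4.563) = 15.77 rad/s.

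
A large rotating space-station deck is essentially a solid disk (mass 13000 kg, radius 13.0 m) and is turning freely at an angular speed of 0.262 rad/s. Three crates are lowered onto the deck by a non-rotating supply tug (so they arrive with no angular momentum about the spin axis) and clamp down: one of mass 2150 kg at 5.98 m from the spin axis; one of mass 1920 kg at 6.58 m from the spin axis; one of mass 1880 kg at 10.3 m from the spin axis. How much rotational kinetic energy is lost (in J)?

energy lost ≈ 9300 J

No external torque acts about the spin axis; L_before = L_after.
I_p = ½(13000)(13.0)² = 1.098e+06 kg·m².
Added inertia Σmr² = (2150)(5.98)² + (1920)(6.58)² + (1880)(10.3)² = 3.595e+05 kg·m²; I_f = 1.098e+06 + 3.595e+05 = 1.458e+06 kg·m².
ω_f = I_p ω_i / I_f = (1.098e+06)(0.262) / 1.458e+06 = 0.1974 rad/s.
KE_i = ½(1.098e+06)(0.2620 rad/s)² = 37700 J; KE_f = ½(1.458e+06)(0.1974)² = 28410 J.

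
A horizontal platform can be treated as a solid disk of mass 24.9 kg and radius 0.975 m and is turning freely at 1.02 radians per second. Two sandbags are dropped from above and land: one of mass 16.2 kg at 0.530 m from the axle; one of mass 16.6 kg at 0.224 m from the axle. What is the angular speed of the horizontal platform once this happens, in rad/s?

ω_f ≈ 0.701 rad/s

No external torque acts about the axle; L_before = L_after.
I_p = ½(24.9)(0.975)² = 11.84 kg·m².
Added inertia Σmr² = (16.2)(0.530)² + (16.6)(0.224)² = 5.384 kg·m²; I_f = 11.84 + 5.384 = 17.22 kg·m².
ω_f = I_p ω_i / I_f = (11.84)(1.02) / 17.22 = 0.7011 rad/s.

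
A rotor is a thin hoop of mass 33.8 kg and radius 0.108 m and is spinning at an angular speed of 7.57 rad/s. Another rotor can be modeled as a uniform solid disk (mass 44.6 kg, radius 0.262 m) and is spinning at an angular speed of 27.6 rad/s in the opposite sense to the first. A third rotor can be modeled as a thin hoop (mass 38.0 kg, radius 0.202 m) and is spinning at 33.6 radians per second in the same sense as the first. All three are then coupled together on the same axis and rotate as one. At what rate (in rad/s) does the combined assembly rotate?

No external torque acts about the common axis, so total angular momentum is conserved.
Moments of inertia: I_A = (33.8)(0.108)² = 0.3942 kg·m²; I_B = ½(44.6)(0.262)² = 1.531 kg·m²; I_C = (38.0)(0.202)² = 1.551 kg·m².
Taking A's sense as positive: L = (0.3942)(7.57) − (1.531)(27.6) + (1.551)(33.6) = 12.83 kg·m²·rad/s.
Combined I = 0.3942 + 1.531 + 1.551 = 3.476 kg·m².
ω_f = L / I = 12.83 / 3.476 = 3.693 rad/s.

|ω_f| ≈ 3.69 rad/s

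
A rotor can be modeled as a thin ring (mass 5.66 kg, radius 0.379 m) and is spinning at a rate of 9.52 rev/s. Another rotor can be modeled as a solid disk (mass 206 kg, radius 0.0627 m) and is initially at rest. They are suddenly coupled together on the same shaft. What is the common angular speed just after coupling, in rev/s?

The coupling torques are internal; angular momentum about the shared axis is conserved.
Moments of inertia: I_A = (5.66)(0.379)² = 0.8130 kg·m²; I_B = ½(206)(0.0627)² = 0.4049 kg·m².
Taking A's sense as positive: L = (0.8130)(9.52) = 7.740 kg·m²·rev/s.
Combined I = 0.8130 + 0.4049 = 1.218 kg·m².
ω_f = L / I = 7.740 / 1.218 = 6.355 rev/s.

|ω_f| ≈ 6.35 rev/s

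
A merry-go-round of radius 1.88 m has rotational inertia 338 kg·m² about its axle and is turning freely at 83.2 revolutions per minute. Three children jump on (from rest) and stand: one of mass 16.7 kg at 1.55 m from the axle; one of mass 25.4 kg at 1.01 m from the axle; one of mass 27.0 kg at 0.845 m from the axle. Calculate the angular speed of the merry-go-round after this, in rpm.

No external torque acts about the axle; L_before = L_after.
Added inertia Σmr² = (16.7)(1.55)² + (25.4)(1.01)² + (27.0)(0.845)² = 85.31 kg·m²; I_f = 338.0 + 85.31 = 423.3 kg·m².
ω_f = I_p ω_i / I_f = (338.0)(83.2) / 423.3 = 66.43 rpm.

ω_f ≈ 66.4 rpm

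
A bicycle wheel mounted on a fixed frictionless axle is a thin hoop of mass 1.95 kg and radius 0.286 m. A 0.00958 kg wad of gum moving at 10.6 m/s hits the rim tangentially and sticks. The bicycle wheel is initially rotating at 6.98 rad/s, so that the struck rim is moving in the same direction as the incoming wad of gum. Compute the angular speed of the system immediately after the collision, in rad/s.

The axle reaction passes through the axle and exerts no torque about it; angular momentum about the axle is conserved through the impact.
I_p = (1.95)(0.286)² = 0.1595 kg·m². Taking the sense of the wad of gum's angular momentum as positive, L_{wad} = m v R = (0.00958)(10.6)(0.286) = 0.02904 kg·m²/s.
L_i = +I_p ω_p + m v R = +(0.1595)(6.98) + 0.02904 = 1.142 kg·m²/s.
After sticking, I_f = I_p + m R² = 0.1595 + (0.00958)(0.286)² = 0.1603 kg·m².
ω_f = L_i / I_f = 1.142 / 0.1603 = 7.127 rad/s.

|ω_f| ≈ 7.13 rad/s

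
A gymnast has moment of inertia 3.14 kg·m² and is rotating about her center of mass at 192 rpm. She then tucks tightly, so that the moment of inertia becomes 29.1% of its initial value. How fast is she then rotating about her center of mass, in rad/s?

No external torque acts about the spin axis, so angular momentum is conserved.
I₂ = 0.291 × 3.14 = 0.9137 kg·m².
ω₂ = I₁ω₁ / I₂ = (3.140)(192 rpm) / (0.9137) = 659.8 rpm = 69.09 rad/s.

ω₂ ≈ 69.1 rad/s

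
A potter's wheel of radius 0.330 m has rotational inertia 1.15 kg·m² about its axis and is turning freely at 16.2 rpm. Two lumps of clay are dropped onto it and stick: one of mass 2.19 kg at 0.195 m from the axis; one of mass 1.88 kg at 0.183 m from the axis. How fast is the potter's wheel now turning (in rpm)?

The added mass arrives with no angular momentum about the axis, and any external torque about the axis is negligible, so the system's angular momentum is conserved.
Added inertia Σmr² = (2.19)(0.195)² + (1.88)(0.183)² = 0.1462 kg·m²; I_f = 1.150 + 0.1462 = 1.296 kg·m².
ω_f = I_p ω_i / I_f = (1.150)(16.2) / 1.296 = 14.37 rpm.

ω_f ≈ 14.4 rpm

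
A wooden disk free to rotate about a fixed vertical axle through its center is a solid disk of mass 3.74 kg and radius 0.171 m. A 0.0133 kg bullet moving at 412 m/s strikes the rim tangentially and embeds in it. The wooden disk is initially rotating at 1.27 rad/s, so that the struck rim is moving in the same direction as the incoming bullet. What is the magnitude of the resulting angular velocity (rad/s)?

|ω_f| ≈ 18.3 rad/s

The axle reaction passes through the axle and exerts no torque about it; angular momentum about the axle is conserved through the impact.
I_p = ½(3.74)(0.171)² = 0.05468 kg·m². Taking the sense of the bullet's angular momentum as positive, L_{bullet} = m v R = (0.0133)(412)(0.171) = 0.9370 kg·m²/s.
L_i = +I_p ω_p + m v R = +(0.05468)(1.27) + 0.9370 = 1.006 kg·m²/s.
After sticking, I_f = I_p + m R² = 0.05468 + (0.0133)(0.171)² = 0.05507 kg·m².
ω_f = L_i / I_f = 1.006 / 0.05507 = 18.28 rad/s.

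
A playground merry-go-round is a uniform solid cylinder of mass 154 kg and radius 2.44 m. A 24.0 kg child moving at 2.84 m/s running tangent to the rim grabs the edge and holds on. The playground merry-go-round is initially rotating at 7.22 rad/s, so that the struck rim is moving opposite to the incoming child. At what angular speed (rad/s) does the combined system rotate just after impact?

About the axle the impulsive forces during the collision are internal, so angular momentum about that axis is conserved.
I_p = ½(154)(2.44)² = 458.4 kg·m². Taking the sense of the child's angular momentum as positive, L_{child} = m v R = (24.0)(2.84)(2.44) = 166.3 kg·m²/s.
L_i = −I_p ω_p + m v R = −(458.4)(7.22) + 166.3 = -3144 kg·m²/s.
After sticking, I_f = I_p + m R² = 458.4 + (24.0)(2.44)² = 601.3 kg·m².
ω_f = L_i / I_f = -3144 / 601.3 = -5.228 rad/s.

|ω_f| ≈ 5.23 rad/s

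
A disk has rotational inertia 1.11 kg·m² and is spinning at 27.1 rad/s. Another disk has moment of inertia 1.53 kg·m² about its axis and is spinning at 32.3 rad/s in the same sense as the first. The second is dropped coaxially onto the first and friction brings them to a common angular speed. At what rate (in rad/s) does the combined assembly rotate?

|ω_f| ≈ 30.1 rad/s

The coupling torques are internal; angular momentum about the shared axis is conserved.
Taking A's sense as positive: L = (1.110)(27.1) + (1.530)(32.3) = 79.50 kg·m²·rad/s.
Combined I = 1.110 + 1.530 = 2.640 kg·m².
ω_f = L / I = 79.50 / 2.640 = 30.11 rad/s.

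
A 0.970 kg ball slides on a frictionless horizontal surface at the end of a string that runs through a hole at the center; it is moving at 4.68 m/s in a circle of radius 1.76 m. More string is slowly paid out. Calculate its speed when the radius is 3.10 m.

v₂ ≈ 2.66 m/s

The only horizontal force on the mass is along the cord (radial), so it exerts no torque about the hole and angular momentum m v r is conserved.
v₂ = v₁ r₁ / r₂ = (4.68)(1.76) / (3.10) = 2.657 m/s.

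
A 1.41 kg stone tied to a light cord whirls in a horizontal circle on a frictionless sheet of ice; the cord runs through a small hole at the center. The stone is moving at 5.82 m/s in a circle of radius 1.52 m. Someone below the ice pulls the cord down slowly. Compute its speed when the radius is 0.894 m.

The only horizontal force on the mass is along the cord (radial), so it exerts no torque about the hole and angular momentum m v r is conserved.
v₂ = v₁ r₁ / r₂ = (5.82)(1.52) / (0.894) = 9.895 m/s.

v₂ ≈ 9.90 m/s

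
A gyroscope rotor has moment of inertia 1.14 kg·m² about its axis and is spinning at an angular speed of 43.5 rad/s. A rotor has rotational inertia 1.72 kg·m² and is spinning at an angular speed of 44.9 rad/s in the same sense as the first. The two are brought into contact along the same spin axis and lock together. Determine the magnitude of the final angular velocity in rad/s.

|ω_f| ≈ 44.3 rad/s

No external torque acts about the common axis, so total angular momentum is conserved.
Taking A's sense as positive: L = (1.140)(43.5) + (1.720)(44.9) = 126.8 kg·m²·rad/s.
Combined I = 1.140 + 1.720 = 2.860 kg·m².
ω_f = L / I = 126.8 / 2.860 = 44.34 rad/s.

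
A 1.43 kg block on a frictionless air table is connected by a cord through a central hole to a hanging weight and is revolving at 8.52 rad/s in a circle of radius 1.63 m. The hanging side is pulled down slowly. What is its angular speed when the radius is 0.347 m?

ω₂ ≈ 188 rad/s

The constraining force is radial, so m r² ω about the center is conserved.
ω₂ = ω₁ (r₁/r₂)² = (8.52)(1.63/0.347)² = 188.0 rad/s.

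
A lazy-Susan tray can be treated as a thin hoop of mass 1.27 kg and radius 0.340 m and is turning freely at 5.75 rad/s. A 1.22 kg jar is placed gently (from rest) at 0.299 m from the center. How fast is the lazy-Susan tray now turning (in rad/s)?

ω_f ≈ 3.30 rad/s

No external torque acts about the center; L_before = L_after.
I_p = (1.27)(0.340)² = 0.1468 kg·m².
Added inertia Σmr² = (1.22)(0.299)² = 0.1091 kg·m²; I_f = 0.1468 + 0.1091 = 0.2559 kg·m².
ω_f = I_p ω_i / I_f = (0.1468)(5.75) / 0.2559 = 3.299 rad/s.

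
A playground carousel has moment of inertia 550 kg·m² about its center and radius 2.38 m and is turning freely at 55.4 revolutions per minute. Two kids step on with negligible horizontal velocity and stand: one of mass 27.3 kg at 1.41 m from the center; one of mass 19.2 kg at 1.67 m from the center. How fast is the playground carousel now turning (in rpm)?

The added mass arrives with no angular momentum about the center, and any external torque about the center is negligible, so the system's angular momentum is conserved.
Added inertia Σmr² = (27.3)(1.41)² + (19.2)(1.67)² = 107.8 kg·m²; I_f = 550.0 + 107.8 = 657.8 kg·m².
ω_f = I_p ω_i / I_f = (550.0)(55.4) / 657.8 = 46.32 rpm.

ω_f ≈ 46.3 rpm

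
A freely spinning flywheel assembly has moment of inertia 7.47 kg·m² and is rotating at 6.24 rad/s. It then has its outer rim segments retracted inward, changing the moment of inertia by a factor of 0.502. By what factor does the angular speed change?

ω₂/ω₁ ≈ 1.99

Angular momentum about the spin axis is conserved since the torque about it is zero.
I₂ = 0.502 × 7.47 = 3.750 kg·m².
ω₂/ω₁ = I₁/I₂ = 7.470 / 3.750 = 1.992.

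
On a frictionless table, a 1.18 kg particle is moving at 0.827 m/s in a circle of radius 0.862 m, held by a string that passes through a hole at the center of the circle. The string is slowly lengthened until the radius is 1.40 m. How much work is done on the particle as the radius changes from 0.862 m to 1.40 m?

W ≈ -0.251 J

The only horizontal force on the mass is along the cord (radial), so it exerts no torque about the hole and angular momentum m v r is conserved.
v₂ = v₁ r₁ / r₂ = (0.827)(0.862) / (1.40) = 0.5092 m/s.
W = ΔKE = ½m(v₂² − v₁²) = -0.2505 J.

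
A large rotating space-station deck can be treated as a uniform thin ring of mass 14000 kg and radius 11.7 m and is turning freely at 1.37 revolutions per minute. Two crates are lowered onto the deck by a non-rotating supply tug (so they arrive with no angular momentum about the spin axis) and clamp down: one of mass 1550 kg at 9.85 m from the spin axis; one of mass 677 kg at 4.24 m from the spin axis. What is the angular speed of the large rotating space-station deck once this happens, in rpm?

No external torque acts about the spin axis; L_before = L_after.
I_p = (14000)(11.7)² = 1.916e+06 kg·m².
Added inertia Σmr² = (1550)(9.85)² + (677)(4.24)² = 1.626e+05 kg·m²; I_f = 1.916e+06 + 1.626e+05 = 2.079e+06 kg·m².
ω_f = I_p ω_i / I_f = (1.916e+06)(1.37) / 2.079e+06 = 1.263 rpm.

ω_f ≈ 1.26 rpm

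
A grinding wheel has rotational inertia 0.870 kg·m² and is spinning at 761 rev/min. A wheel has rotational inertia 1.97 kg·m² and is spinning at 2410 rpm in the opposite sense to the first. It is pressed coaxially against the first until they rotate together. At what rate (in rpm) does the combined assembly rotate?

|ω_f| ≈ 1440 rpm

No external torque acts about the common axis, so total angular momentum is conserved.
Taking A's sense as positive: L = (0.8700)(761) − (1.970)(2410) = -4086 kg·m²·rpm.
Combined I = 0.8700 + 1.970 = 2.840 kg·m².
ω_f = L / I = -4086 / 2.840 = -1439 rpm.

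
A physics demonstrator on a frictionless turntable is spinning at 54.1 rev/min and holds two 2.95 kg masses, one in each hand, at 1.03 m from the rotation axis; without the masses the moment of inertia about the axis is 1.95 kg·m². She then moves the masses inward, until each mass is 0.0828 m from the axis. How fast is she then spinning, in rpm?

ω₂ ≈ 223 rpm

Angular momentum about the spin axis is conserved since the torque about it is zero.
I₁ = 1.95 + 2(2.95)(1.03)² = 8.209 kg·m²; I₂ = 1.95 + 2(2.95)(0.0828)² = 1.990 kg·m².
ω₂ = I₁ω₁ / I₂ = (8.209)(54.1 rpm) / (1.990) = 223.1 rpm.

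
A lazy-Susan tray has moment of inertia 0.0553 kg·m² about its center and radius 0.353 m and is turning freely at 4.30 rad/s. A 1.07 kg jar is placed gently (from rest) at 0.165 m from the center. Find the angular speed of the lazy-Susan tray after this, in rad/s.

No external torque acts about the center; L_before = L_after.
Added inertia Σmr² = (1.07)(0.165)² = 0.02913 kg·m²; I_f = 0.05530 + 0.02913 = 0.08443 kg·m².
ω_f = I_p ω_i / I_f = (0.05530)(4.30) / 0.08443 = 2.816 rad/s.

ω_f ≈ 2.82 rad/s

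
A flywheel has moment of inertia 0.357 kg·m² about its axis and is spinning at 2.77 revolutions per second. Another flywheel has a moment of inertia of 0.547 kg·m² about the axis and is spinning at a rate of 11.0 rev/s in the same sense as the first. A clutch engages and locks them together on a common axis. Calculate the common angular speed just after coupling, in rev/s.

No external torque acts about the common axis, so total angular momentum is conserved.
Taking A's sense as positive: L = (0.3570)(2.77) + (0.5470)(11.0) = 7.006 kg·m²·rev/s.
Combined I = 0.3570 + 0.5470 = 0.9040 kg·m².
ω_f = L / I = 7.006 / 0.9040 = 7.750 rev/s.

|ω_f| ≈ 7.75 rev/s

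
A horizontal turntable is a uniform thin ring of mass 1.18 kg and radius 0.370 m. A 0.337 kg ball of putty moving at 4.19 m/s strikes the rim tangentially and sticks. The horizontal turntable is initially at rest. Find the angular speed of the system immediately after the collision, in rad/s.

About the axle the impulsive forces during the collision are internal, so angular momentum about that axis is conserved.
I_p = (1.18)(0.370)² = 0.1615 kg·m². Taking the sense of the ball of putty's angular momentum as positive, L_{ball} = m v R = (0.337)(4.19)(0.370) = 0.5225 kg·m²/s.
L_i = 0 + 0.5225 = 0.5225 kg·m²/s.
After sticking, I_f = I_p + m R² = 0.1615 + (0.337)(0.370)² = 0.2077 kg·m².
ω_f = L_i / I_f = 0.5225 / 0.2077 = 2.516 rad/s.

|ω_f| ≈ 2.52 rad/s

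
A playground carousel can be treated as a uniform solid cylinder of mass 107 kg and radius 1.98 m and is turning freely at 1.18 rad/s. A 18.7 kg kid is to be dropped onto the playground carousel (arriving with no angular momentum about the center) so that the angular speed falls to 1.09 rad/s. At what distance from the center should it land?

r ≈ 0.962 m

The added mass arrives with no angular momentum about the center, and any external torque about the center is negligible, so the system's angular momentum is conserved.
I_p = ½(107)(1.98)² = 209.7 kg·m².
I_p ω_i = (I_p + m r²) ω_f ⇒ m r² = I_p(ω_i/ω_f − 1) = 209.7(1.18/1.09 − 1) = 17.32 kg·m².
r = √(17.32/18.7) = 0.9623 m.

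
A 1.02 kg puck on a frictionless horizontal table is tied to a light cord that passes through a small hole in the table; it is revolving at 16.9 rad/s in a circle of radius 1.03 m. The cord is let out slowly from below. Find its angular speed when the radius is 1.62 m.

ω₂ ≈ 6.83 rad/s

The constraining force is radial, so m r² ω about the center is conserved.
ω₂ = ω₁ (r₁/r₂)² = (16.9)(1.03/1.62)² = 6.832 rad/s.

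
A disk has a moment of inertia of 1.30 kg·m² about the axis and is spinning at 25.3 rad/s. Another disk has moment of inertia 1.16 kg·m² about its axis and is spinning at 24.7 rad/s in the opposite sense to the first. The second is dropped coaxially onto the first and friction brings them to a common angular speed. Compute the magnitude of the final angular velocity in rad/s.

|ω_f| ≈ 1.72 rad/s

No external torque acts about the common axis, so total angular momentum is conserved.
Taking A's sense as positive: L = (1.300)(25.3) − (1.160)(24.7) = 4.238 kg·m²·rad/s.
Combined I = 1.300 + 1.160 = 2.460 kg·m².
ω_f = L / I = 4.238 / 2.460 = 1.723 rad/s.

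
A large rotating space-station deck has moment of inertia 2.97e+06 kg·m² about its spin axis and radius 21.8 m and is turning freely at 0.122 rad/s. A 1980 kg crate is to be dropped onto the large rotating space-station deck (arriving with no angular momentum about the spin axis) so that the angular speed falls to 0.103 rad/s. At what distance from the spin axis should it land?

The added mass arrives with no angular momentum about the spin axis, and any external torque about the spin axis is negligible, so the system's angular momentum is conserved.
I_p ω_i = (I_p + m r²) ω_f ⇒ m r² = I_p(ω_i/ω_f − 1) = 2.970e+06(0.122/0.103 − 1) = 5.479e+05 kg·m².
r = √(5.479e+05/1980) = 16.63 m.

r ≈ 16.6 m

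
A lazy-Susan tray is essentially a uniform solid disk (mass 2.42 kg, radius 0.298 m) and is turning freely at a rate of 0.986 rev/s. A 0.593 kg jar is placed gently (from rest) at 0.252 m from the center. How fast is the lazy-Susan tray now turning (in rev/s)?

The added mass arrives with no angular momentum about the center, and any external torque about the center is negligible, so the system's angular momentum is conserved.
I_p = ½(2.42)(0.298)² = 0.1075 kg·m².
Added inertia Σmr² = (0.593)(0.252)² = 0.03766 kg·m²; I_f = 0.1075 + 0.03766 = 0.1451 kg·m².
ω_f = I_p ω_i / I_f = (0.1075)(0.986) / 0.1451 = 0.7301 rev/s.

ω_f ≈ 0.730 rev/s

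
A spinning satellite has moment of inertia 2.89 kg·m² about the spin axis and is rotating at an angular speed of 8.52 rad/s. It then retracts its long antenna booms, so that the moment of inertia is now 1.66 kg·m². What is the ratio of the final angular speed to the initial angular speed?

No external torque acts about the spin axis, so angular momentum is conserved.
ω₂/ω₁ = I₁/I₂ = 2.890 / 1.660 = 1.741.

ω₂/ω₁ ≈ 1.74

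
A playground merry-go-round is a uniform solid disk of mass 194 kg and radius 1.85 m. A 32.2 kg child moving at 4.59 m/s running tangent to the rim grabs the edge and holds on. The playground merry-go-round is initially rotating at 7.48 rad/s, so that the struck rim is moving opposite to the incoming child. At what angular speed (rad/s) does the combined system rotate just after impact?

|ω_f| ≈ 5.00 rad/s

About the axle the impulsive forces during the collision are internal, so angular momentum about that axis is conserved.
I_p = ½(194)(1.85)² = 332.0 kg·m². Taking the sense of the child's angular momentum as positive, L_{child} = m v R = (32.2)(4.59)(1.85) = 273.4 kg·m²/s.
L_i = −I_p ω_p + m v R = −(332.0)(7.48) + 273.4 = -2210 kg·m²/s.
After sticking, I_f = I_p + m R² = 332.0 + (32.2)(1.85)² = 442.2 kg·m².
ω_f = L_i / I_f = -2210 / 442.2 = -4.997 rad/s.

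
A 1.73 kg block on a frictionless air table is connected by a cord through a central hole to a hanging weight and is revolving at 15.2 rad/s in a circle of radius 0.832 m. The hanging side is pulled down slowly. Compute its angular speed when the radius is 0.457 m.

ω₂ ≈ 50.4 rad/s

The constraining force is radial, so m r² ω about the center is conserved.
ω₂ = ω₁ (r₁/r₂)² = (15.2)(0.832/0.457)² = 50.38 rad/s.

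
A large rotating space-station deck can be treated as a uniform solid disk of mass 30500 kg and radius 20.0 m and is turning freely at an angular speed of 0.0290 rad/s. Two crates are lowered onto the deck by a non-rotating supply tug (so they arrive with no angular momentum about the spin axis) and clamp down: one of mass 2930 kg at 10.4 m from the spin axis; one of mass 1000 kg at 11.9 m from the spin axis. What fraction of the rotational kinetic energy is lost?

fraction ≈ 0.0699

No external torque acts about the spin axis; L_before = L_after.
I_p = ½(30500)(20.0)² = 6.100e+06 kg·m².
Added inertia Σmr² = (2930)(10.4)² + (1000)(11.9)² = 4.585e+05 kg·m²; I_f = 6.100e+06 + 4.585e+05 = 6.559e+06 kg·m².
ω_f = I_p ω_i / I_f = (6.100e+06)(0.0290) / 6.559e+06 = 0.02697 rad/s.
KE_i = ½(6.100e+06)(0.02900 rad/s)² = 2565 J; KE_f = ½(6.559e+06)(0.02697)² = 2386 J.
Fraction lost = 0.06991.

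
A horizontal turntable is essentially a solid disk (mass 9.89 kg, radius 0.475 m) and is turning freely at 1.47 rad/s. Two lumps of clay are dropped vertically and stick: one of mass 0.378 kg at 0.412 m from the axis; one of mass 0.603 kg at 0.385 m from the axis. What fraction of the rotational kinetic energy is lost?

fraction ≈ 0.121

The added mass arrives with no angular momentum about the axis, and any external torque about the axis is negligible, so the system's angular momentum is conserved.
I_p = ½(9.89)(0.475)² = 1.116 kg·m².
Added inertia Σmr² = (0.378)(0.412)² + (0.603)(0.385)² = 0.1535 kg·m²; I_f = 1.116 + 0.1535 = 1.269 kg·m².
ω_f = I_p ω_i / I_f = (1.116)(1.47) / 1.269 = 1.292 rad/s.
KE_i = ½(1.116)(1.470 rad/s)² = 1.205 J; KE_f = ½(1.269)(1.292)² = 1.060 J.
Fraction lost = 0.1210.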